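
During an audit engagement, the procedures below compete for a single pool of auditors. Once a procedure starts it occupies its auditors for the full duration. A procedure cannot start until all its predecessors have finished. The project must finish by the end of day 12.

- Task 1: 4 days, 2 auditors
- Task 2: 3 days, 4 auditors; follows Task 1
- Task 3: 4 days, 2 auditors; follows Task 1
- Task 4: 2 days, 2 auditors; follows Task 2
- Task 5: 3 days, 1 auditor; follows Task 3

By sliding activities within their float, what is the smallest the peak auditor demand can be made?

6

Schedule Task 1@1, Task 2@5, Task 3@5, Task 4@8, Task 5@9: d1:2  d2:2  d3:2  d4:2  d5:6  d6:6  d7:6  d8:4  d9:3  d10:1  d11:1  d12:0 — peak 6.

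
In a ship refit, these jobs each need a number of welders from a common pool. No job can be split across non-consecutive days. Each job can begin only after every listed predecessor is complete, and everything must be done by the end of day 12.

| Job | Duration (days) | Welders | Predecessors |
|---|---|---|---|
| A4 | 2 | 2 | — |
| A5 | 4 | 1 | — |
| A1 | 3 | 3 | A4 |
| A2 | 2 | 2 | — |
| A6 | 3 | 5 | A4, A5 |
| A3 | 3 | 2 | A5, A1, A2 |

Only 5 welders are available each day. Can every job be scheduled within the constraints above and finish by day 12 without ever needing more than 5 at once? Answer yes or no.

Schedule A4@1, A5@1, A1@3, A2@1, A6@6, A3@9: d1:5  d2:5  d3:4  d4:4  d5:3  d6:5  d7:5  d8:5  d9:2  d10:2  d11:2  d12:0 — peak 5 ≤ 5.

yes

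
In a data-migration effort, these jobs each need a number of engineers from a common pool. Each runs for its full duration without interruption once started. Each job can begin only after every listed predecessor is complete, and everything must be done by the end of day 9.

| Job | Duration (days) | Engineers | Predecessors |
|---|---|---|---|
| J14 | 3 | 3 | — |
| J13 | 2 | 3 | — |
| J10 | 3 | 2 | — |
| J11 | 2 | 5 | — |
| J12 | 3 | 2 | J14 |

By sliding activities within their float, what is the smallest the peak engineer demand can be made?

Early-start (J14@1, J13@1, J10@1, J11@1, J12@4) gives peak 13: d1:13  d2:13  d3:5  d4:2  d5:2  d6:2  d7:0  d8:0  d9:0.
Shift J13→4, J11→7.
Schedule J14@1, J13@4, J10@1, J11@7, J12@4: d1:5  d2:5  d3:5  d4:5  d5:5  d6:2  d7:5  d8:5  d9:0 — peak 5.
Total engineer-days = 37 over 9 days ⇒ peak ≥ ⌈37/9⌉ = 5, so 5 is optimal.

5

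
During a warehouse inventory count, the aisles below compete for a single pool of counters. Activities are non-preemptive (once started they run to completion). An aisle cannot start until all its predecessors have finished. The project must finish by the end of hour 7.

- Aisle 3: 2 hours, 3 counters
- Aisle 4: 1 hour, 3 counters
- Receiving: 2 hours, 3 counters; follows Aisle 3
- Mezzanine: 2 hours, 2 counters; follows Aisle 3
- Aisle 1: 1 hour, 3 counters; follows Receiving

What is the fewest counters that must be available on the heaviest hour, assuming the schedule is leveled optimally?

Early-start (Aisle 3@1, Aisle 4@1, Receiving@3, Mezzanine@3, Aisle 1@5) gives peak 6: h1:6  h2:3  h3:5  h4:5  h5:3  h6:0  h7:0.
Shift Aisle 4→3, Receiving→4, Aisle 1→6.
Schedule Aisle 3@1, Aisle 4@3, Receiving@4, Mezzanine@3, Aisle 1@6: h1:3  h2:3  h3:5  h4:5  h5:3  h6:3  h7:0 — peak 5.

5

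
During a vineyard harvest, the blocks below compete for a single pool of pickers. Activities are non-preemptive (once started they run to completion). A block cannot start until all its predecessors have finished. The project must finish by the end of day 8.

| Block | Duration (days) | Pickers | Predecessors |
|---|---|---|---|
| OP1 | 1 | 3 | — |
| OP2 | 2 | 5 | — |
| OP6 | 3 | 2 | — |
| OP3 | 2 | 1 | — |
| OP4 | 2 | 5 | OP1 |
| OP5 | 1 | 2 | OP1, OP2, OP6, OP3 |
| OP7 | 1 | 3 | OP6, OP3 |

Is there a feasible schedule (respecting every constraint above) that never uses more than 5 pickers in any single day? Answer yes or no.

Schedule OP1@1, OP2@4, OP6@1, OP3@2, OP4@6, OP5@8, OP7@8: d1:5  d2:3  d3:3  d4:5  d5:5  d6:5  d7:5  d8:5 — peak 5 ≤ 5.

yes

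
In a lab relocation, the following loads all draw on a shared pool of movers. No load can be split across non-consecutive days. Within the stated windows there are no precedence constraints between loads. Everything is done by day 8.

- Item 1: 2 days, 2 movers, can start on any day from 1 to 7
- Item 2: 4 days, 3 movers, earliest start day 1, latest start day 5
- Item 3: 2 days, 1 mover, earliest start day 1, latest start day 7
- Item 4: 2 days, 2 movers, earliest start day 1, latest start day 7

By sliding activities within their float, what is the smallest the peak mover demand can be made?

Early-start (Item 1@1, Item 2@1, Item 3@1, Item 4@1) gives peak 8: d1:8  d2:8  d3:3  d4:3  d5:0  d6:0  d7:0  d8:0.
Shift Item 2→3, Item 4→7.
Schedule Item 1@1, Item 2@3, Item 3@1, Item 4@7: d1:3  d2:3  d3:3  d4:3  d5:3  d6:3  d7:2  d8:2 — peak 3.
Total mover-days = 22 over 8 days ⇒ peak ≥ ⌈22/8⌉ = 3, so 3 is optimal.

3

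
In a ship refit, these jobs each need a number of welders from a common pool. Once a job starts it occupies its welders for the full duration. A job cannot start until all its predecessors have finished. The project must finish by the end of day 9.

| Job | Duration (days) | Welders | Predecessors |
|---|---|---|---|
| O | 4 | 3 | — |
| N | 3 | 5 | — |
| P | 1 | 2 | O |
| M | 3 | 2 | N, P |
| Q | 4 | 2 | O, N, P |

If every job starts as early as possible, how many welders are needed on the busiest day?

Early-start schedule: O@1, N@1, P@5, M@6, Q@6.
Load per day: day 1: 8, day 2: 8, day 3: 8, day 4: 3, day 5: 2, day 6: 4, day 7: 4, day 8: 4, day 9: 2.
Peak is 8.

8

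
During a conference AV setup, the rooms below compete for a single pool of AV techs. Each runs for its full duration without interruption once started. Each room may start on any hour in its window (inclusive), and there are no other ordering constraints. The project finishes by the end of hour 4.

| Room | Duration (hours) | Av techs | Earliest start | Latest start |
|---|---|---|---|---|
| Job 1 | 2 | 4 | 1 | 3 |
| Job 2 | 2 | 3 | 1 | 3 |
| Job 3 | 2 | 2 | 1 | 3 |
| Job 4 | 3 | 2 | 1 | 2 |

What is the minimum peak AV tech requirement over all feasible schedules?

7

Early-start (Job 1@1, Job 2@1, Job 3@1, Job 4@1) gives peak 11: h1:11  h2:11  h3:2  h4:0.
Shift Job 2→3, Job 3→3.
Schedule Job 1@1, Job 2@3, Job 3@3, Job 4@1: h1:6  h2:6  h3:7  h4:5 — peak 7.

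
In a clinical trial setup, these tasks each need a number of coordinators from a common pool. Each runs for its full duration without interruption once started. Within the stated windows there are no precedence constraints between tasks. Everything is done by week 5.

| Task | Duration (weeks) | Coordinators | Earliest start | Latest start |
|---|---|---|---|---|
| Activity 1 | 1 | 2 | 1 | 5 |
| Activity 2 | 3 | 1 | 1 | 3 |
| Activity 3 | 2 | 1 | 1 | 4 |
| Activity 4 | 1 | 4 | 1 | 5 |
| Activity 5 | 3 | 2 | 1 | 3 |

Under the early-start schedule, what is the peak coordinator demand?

10

Early-start schedule: Activity 1@1, Activity 2@1, Activity 3@1, Activity 4@1, Activity 5@1.
Load per week: week 1: 10, week 2: 4, week 3: 3, week 4: 0, week 5: 0.
Peak is 10.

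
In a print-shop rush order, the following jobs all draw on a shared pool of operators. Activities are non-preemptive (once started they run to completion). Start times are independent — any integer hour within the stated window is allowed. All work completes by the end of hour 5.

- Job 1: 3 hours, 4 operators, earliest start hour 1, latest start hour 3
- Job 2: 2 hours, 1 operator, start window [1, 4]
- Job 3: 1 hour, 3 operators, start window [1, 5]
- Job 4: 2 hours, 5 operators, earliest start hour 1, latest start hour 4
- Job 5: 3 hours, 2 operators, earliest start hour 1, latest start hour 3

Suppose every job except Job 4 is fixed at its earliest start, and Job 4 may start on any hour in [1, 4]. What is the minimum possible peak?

10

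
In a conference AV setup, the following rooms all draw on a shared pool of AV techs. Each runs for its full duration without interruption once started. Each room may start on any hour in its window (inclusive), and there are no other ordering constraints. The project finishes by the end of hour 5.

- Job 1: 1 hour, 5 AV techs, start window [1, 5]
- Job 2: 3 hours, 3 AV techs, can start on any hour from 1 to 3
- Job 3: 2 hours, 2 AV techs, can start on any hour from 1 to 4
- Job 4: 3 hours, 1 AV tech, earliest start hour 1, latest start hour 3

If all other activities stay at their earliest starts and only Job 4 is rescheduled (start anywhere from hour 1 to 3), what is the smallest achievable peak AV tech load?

Job 4@1: h1:11  h2:6  h3:4  h4:0  h5:0 → peak 11
Job 4@2: h1:10  h2:6  h3:4  h4:1  h5:0 → peak 10
Job 4@3: h1:10  h2:5  h3:4  h4:1  h5:1 → peak 10
Best is Job 4@2, peak 10.

10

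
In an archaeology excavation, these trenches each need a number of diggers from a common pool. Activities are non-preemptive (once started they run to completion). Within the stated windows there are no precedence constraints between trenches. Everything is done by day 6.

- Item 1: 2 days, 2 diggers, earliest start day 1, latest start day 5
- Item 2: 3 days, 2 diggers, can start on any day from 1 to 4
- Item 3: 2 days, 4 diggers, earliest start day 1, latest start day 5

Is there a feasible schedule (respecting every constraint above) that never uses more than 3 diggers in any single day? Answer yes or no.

The minimum achievable peak is 4; 3 < 4, so no feasible schedule stays within the cap.

no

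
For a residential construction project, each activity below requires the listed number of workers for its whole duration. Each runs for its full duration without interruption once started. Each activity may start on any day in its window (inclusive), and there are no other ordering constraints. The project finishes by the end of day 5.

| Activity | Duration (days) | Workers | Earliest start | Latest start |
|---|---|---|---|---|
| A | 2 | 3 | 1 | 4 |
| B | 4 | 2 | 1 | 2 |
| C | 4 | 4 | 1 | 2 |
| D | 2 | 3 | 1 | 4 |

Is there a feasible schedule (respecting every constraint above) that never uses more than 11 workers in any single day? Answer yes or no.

yes

Schedule A@1, B@1, C@1, D@3: d1:9  d2:9  d3:9  d4:9  d5:0 — peak 9 ≤ 11.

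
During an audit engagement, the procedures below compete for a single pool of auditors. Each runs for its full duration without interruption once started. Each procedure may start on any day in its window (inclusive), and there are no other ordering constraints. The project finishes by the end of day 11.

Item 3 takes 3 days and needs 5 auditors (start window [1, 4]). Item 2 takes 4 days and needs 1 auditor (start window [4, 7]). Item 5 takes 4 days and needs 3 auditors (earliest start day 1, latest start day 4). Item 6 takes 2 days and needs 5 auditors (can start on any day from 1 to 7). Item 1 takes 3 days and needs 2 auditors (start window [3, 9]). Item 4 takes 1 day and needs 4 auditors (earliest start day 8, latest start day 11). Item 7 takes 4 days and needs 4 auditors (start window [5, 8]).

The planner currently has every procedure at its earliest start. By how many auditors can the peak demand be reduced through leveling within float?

5

Early-start peak: d1:13  d2:13  d3:10  d4:6  d5:7  d6:5  d7:5  d8:8  d9:0  d10:0  d11:0 ⇒ 13.
Leveled (Item 3@1, Item 2@4, Item 5@1, Item 6@5, Item 1@4, Item 4@8, Item 7@7): d1:8  d2:8  d3:8  d4:6  d5:8  d6:8  d7:5  d8:8  d9:4  d10:4  d11:0 ⇒ 8.
Reduction 13 − 8 = 5.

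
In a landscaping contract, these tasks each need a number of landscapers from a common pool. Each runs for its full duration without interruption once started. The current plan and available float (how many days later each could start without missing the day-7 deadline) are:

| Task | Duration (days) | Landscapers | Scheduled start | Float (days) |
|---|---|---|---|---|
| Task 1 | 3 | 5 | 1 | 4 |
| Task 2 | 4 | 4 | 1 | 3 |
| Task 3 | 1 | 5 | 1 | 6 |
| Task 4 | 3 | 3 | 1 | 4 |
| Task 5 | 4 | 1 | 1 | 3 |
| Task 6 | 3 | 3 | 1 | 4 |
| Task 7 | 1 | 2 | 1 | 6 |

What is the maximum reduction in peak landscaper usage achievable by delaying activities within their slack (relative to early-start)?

14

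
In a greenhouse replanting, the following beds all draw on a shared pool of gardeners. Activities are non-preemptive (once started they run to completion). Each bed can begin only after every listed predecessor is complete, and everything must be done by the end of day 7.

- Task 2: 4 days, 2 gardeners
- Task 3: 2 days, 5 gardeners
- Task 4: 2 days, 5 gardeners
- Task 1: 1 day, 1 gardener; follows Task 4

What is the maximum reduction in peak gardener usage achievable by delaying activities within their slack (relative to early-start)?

Early-start peak: d1:12  d2:12  d3:3  d4:2  d5:0  d6:0  d7:0 ⇒ 12.
Leveled (Task 2@1, Task 3@1, Task 4@3, Task 1@5): d1:7  d2:7  d3:7  d4:7  d5:1  d6:0  d7:0 ⇒ 7.
Reduction 12 − 7 = 5.

5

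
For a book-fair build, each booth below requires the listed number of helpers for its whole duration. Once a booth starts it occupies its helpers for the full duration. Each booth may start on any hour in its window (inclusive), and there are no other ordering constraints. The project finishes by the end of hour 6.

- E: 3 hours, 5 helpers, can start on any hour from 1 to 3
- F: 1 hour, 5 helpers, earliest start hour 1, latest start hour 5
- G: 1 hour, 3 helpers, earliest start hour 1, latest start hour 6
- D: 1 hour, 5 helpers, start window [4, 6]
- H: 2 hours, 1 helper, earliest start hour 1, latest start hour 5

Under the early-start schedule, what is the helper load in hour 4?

At early start, hour 4 has: D.
Demand: 5 = 5.

5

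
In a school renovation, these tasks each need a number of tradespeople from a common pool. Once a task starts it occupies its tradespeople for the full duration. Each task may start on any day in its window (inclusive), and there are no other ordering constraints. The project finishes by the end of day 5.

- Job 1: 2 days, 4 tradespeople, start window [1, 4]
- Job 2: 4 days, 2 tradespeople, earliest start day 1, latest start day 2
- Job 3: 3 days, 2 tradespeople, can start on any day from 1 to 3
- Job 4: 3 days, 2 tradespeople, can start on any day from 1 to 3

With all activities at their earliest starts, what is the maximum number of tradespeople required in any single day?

Early-start schedule: Job 1@1, Job 2@1, Job 3@1, Job 4@1.
Load per day: day 1: 10, day 2: 10, day 3: 6, day 4: 2, day 5: 0.
Peak is 10.

10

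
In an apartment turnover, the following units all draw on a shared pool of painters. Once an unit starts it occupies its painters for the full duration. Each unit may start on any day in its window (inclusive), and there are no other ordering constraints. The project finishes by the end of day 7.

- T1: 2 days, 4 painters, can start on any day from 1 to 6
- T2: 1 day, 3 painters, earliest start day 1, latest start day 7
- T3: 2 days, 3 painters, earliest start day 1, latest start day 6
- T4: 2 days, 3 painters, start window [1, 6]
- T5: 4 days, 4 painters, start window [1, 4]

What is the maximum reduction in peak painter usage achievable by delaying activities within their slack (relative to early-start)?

10

Early-start peak: d1:17  d2:14  d3:4  d4:4  d5:0  d6:0  d7:0 ⇒ 17.
Leveled (T1@1, T2@1, T3@2, T4@3, T5@4): d1:7  d2:7  d3:6  d4:7  d5:4  d6:4  d7:4 ⇒ 7.
Reduction 17 − 7 = 10.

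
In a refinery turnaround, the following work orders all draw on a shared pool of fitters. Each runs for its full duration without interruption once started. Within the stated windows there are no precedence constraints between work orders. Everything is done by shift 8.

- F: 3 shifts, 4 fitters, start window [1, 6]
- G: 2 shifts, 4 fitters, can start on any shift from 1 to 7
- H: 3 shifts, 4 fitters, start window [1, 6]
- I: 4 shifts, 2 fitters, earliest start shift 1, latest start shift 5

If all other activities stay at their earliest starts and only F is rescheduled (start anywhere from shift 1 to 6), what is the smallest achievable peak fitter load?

F@1: s1:14  s2:14  s3:10  s4:2  s5:0  s6:0  s7:0  s8:0 → peak 14
F@2: s1:10  s2:14  s3:10  s4:6  s5:0  s6:0  s7:0  s8:0 → peak 14
F@3: s1:10  s2:10  s3:10  s4:6  s5:4  s6:0  s7:0  s8:0 → peak 10
F@4: s1:10  s2:10  s3:6  s4:6  s5:4  s6:4  s7:0  s8:0 → peak 10
F@5: s1:10  s2:10  s3:6  s4:2  s5:4  s6:4  s7:4  s8:0 → peak 10
F@6: s1:10  s2:10  s3:6  s4:2  s5:0  s6:4  s7:4  s8:4 → peak 10
Best is F@3, peak 10.

10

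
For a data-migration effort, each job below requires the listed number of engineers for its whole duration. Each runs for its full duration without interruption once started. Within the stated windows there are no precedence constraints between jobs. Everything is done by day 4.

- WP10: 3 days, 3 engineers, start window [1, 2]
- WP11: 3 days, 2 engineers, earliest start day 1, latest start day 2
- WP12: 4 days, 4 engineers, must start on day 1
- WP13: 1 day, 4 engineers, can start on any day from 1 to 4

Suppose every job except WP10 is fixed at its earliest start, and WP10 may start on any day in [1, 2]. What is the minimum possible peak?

10

WP10@1: d1:13  d2:9  d3:9  d4:4 → peak 13
WP10@2: d1:10  d2:9  d3:9  d4:7 → peak 10
Best is WP10@2, peak 10.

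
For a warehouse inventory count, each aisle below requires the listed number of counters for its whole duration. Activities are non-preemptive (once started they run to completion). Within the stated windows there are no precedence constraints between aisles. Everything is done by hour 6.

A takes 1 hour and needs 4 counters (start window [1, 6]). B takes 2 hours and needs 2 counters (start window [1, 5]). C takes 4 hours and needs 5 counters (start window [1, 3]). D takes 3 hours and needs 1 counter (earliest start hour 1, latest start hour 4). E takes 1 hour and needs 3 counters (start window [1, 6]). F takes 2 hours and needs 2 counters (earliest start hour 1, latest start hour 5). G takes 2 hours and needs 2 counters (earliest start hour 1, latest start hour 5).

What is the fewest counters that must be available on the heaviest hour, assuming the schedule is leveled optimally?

Early-start (A@1, B@1, C@1, D@1, E@1, F@1, G@1) gives peak 19: h1:19  h2:12  h3:6  h4:5  h5:0  h6:0.
Shift C→2, E→6, F→3, G→5.
Schedule A@1, B@1, C@2, D@1, E@6, F@3, G@5: h1:7  h2:8  h3:8  h4:7  h5:7  h6:5 — peak 8.

8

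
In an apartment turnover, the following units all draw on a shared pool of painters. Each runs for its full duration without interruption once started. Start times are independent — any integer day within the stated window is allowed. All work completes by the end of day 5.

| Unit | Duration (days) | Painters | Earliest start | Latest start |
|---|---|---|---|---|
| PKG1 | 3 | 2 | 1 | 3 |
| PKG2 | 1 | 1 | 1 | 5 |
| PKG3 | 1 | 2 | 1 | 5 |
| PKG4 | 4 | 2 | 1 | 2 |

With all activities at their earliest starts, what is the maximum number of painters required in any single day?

Early-start schedule: PKG1@1, PKG2@1, PKG3@1, PKG4@1.
Load per day: day 1: 7, day 2: 4, day 3: 4, day 4: 2, day 5: 0.
Peak is 7.

7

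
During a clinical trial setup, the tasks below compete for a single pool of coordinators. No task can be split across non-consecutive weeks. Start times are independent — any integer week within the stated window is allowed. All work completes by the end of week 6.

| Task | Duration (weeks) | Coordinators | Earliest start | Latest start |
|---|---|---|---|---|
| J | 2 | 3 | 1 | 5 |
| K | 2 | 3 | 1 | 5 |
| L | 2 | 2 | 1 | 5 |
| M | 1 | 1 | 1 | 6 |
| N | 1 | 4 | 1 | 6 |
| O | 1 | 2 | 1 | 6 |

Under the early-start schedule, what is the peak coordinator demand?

Early-start schedule: J@1, K@1, L@1, M@1, N@1, O@1.
Load per week: week 1: 15, week 2: 8, week 3: 0, week 4: 0, week 5: 0, week 6: 0.
Peak is 15.

15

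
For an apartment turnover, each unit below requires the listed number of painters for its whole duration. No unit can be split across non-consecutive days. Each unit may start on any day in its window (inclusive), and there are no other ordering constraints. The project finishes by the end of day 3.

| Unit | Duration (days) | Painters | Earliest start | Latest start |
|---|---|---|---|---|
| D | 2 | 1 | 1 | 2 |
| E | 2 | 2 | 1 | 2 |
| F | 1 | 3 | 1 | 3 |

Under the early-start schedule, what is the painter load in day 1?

6

At early start, day 1 has: D, E, F.
Demand: 1 + 2 + 3 = 6.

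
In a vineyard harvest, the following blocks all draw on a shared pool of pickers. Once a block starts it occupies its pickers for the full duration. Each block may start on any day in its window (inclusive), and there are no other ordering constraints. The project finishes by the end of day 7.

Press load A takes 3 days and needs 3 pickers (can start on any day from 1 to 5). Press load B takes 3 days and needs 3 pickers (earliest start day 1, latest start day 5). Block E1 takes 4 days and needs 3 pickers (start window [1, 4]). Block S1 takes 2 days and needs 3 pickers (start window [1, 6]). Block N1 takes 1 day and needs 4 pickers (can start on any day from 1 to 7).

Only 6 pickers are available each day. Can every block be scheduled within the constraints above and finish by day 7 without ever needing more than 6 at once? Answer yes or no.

yes

Schedule Press load A@1, Press load B@4, Block E1@1, Block S1@5, Block N1@7: d1:6  d2:6  d3:6  d4:6  d5:6  d6:6  d7:4 — peak 6 ≤ 6.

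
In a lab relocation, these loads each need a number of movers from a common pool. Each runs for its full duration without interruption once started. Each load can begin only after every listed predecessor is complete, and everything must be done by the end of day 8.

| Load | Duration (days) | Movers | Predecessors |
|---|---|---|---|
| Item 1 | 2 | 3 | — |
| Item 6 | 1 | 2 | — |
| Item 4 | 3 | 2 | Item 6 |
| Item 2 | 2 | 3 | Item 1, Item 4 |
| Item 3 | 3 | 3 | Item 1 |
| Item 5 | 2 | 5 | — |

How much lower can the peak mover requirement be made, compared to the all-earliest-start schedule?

Early-start peak: d1:10  d2:10  d3:5  d4:5  d5:6  d6:3  d7:0  d8:0 ⇒ 10.
Leveled (Item 1@1, Item 6@1, Item 4@2, Item 2@5, Item 3@3, Item 5@7): d1:5  d2:5  d3:5  d4:5  d5:6  d6:3  d7:5  d8:5 ⇒ 6.
Reduction 10 − 6 = 4.

4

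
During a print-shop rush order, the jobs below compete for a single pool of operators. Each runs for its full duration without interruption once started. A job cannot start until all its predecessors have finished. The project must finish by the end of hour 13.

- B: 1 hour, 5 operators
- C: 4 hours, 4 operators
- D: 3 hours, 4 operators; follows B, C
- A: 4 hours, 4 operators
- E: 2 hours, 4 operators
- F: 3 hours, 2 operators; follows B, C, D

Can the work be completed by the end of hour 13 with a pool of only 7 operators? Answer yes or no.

no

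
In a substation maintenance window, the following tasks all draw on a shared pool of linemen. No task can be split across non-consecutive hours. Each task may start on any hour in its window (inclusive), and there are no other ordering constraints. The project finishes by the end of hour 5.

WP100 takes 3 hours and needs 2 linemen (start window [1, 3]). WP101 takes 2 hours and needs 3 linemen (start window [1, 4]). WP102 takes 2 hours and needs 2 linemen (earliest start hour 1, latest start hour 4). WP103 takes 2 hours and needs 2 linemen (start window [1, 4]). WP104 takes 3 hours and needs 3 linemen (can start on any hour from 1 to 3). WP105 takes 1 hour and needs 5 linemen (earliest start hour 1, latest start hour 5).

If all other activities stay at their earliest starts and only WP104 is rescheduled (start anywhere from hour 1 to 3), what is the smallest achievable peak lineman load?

WP104@1: h1:17  h2:12  h3:5  h4:0  h5:0 → peak 17
WP104@2: h1:14  h2:12  h3:5  h4:3  h5:0 → peak 14
WP104@3: h1:14  h2:9  h3:5  h4:3  h5:3 → peak 14
Best is WP104@2, peak 14.

14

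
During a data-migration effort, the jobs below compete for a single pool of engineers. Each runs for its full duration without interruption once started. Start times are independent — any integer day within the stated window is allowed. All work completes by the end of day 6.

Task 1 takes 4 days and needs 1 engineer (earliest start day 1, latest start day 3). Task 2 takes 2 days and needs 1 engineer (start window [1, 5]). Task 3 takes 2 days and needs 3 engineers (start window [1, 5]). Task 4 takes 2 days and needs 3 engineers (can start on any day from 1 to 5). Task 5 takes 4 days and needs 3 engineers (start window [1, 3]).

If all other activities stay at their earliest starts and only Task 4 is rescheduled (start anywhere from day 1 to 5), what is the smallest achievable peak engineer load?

8

Task 4@1: d1:11  d2:11  d3:4  d4:4  d5:0  d6:0 → peak 11
Task 4@2: d1:8  d2:11  d3:7  d4:4  d5:0  d6:0 → peak 11
Task 4@3: d1:8  d2:8  d3:7  d4:7  d5:0  d6:0 → peak 8
Task 4@4: d1:8  d2:8  d3:4  d4:7  d5:3  d6:0 → peak 8
Task 4@5: d1:8  d2:8  d3:4  d4:4  d5:3  d6:3 → peak 8
Best is Task 4@3, peak 8.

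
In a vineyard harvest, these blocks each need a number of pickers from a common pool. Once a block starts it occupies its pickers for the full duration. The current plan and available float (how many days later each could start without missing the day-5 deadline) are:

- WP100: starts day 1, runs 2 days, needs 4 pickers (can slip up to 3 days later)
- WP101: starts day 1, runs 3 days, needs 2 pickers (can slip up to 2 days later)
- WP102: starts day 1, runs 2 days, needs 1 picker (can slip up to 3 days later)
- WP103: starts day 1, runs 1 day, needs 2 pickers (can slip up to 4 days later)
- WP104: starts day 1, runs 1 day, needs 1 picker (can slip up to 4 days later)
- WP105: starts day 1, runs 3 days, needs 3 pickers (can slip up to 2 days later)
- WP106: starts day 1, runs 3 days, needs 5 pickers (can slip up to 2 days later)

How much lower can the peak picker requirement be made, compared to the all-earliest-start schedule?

Early-start peak: d1:18  d2:15  d3:10  d4:0  d5:0 ⇒ 18.
Leveled (WP100@1, WP101@1, WP102@1, WP103@1, WP104@1, WP105@2, WP106@3): d1:10  d2:10  d3:10  d4:8  d5:5 ⇒ 10.
Reduction 18 − 10 = 8.

8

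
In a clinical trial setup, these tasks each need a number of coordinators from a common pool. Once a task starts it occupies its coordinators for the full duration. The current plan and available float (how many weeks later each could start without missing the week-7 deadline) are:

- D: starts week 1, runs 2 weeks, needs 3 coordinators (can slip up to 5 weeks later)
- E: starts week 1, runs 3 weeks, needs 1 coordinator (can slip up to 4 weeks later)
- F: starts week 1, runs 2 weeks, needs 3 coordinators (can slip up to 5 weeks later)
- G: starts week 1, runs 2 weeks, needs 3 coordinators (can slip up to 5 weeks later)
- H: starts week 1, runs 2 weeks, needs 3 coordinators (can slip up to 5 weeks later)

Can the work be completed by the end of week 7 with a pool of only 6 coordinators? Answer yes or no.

yes

Schedule D@1, E@1, F@3, G@4, H@5: w1:4  w2:4  w3:4  w4:6  w5:6  w6:3  w7:0 — peak 6 ≤ 6.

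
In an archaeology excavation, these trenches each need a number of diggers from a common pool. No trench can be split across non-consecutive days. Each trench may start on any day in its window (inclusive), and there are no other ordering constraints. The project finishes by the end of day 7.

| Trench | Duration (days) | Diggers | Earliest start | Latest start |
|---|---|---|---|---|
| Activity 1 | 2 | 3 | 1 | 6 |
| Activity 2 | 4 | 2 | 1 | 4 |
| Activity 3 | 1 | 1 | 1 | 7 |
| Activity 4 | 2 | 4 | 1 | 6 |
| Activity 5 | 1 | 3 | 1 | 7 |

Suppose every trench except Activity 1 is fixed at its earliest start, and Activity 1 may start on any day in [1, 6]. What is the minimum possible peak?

Activity 1@1: d1:13  d2:9  d3:2  d4:2  d5:0  d6:0  d7:0 → peak 13
Activity 1@2: d1:10  d2:9  d3:5  d4:2  d5:0  d6:0  d7:0 → peak 10
Activity 1@3: d1:10  d2:6  d3:5  d4:5  d5:0  d6:0  d7:0 → peak 10
Activity 1@4: d1:10  d2:6  d3:2  d4:5  d5:3  d6:0  d7:0 → peak 10
Activity 1@5: d1:10  d2:6  d3:2  d4:2  d5:3  d6:3  d7:0 → peak 10
Activity 1@6: d1:10  d2:6  d3:2  d4:2  d5:0  d6:3  d7:3 → peak 10
Best is Activity 1@2, peak 10.

10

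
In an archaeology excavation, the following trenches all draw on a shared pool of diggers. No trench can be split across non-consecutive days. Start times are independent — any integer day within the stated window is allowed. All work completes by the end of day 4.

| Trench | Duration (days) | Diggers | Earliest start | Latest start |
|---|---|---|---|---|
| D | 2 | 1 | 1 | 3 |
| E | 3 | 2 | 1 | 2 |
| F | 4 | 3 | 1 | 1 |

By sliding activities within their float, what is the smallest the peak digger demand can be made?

6

Schedule D@1, E@1, F@1: d1:6  d2:6  d3:5  d4:3 — peak 6.
No arrangement of the 6 feasible schedules does better.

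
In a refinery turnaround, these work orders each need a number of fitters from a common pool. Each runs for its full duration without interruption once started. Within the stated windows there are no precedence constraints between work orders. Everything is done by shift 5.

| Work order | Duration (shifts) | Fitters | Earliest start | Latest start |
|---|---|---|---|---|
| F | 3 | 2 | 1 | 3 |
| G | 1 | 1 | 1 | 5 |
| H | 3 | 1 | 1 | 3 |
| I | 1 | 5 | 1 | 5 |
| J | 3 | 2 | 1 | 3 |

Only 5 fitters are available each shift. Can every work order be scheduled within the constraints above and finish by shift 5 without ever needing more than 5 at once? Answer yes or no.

Schedule F@1, G@1, H@1, I@5, J@2: s1:4  s2:5  s3:5  s4:2  s5:5 — peak 5 ≤ 5.

yes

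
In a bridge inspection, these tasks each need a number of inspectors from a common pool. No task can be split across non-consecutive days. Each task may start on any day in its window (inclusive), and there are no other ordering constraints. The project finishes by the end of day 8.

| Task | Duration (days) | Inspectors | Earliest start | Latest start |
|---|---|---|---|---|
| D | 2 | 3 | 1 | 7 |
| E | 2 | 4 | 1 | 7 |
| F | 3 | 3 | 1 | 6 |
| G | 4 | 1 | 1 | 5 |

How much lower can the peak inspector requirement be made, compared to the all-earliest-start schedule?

Early-start peak: d1:11  d2:11  d3:4  d4:1  d5:0  d6:0  d7:0  d8:0 ⇒ 11.
Leveled (D@1, E@3, F@5, G@5): d1:3  d2:3  d3:4  d4:4  d5:4  d6:4  d7:4  d8:1 ⇒ 4.
Reduction 11 − 4 = 7.

7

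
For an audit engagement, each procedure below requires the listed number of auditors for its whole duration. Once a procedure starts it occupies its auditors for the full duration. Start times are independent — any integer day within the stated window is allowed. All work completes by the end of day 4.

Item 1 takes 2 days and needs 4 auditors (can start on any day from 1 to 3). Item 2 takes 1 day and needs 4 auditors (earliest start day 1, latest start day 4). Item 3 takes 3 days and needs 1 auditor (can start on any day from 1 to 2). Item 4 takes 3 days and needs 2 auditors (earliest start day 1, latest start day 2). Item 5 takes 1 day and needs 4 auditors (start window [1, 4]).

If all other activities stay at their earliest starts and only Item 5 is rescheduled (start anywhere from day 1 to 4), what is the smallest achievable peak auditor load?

11

Item 5@1: d1:15  d2:7  d3:3  d4:0 → peak 15
Item 5@2: d1:11  d2:11  d3:3  d4:0 → peak 11
Item 5@3: d1:11  d2:7  d3:7  d4:0 → peak 11
Item 5@4: d1:11  d2:7  d3:3  d4:4 → peak 11
Best is Item 5@2, peak 11.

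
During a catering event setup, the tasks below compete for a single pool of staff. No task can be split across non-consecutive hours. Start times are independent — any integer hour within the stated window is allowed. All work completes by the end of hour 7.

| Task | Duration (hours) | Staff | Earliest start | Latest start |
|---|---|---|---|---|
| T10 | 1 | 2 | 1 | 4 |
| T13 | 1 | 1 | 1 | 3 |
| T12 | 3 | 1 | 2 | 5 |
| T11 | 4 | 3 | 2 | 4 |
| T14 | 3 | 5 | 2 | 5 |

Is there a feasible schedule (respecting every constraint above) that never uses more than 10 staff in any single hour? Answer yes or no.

yes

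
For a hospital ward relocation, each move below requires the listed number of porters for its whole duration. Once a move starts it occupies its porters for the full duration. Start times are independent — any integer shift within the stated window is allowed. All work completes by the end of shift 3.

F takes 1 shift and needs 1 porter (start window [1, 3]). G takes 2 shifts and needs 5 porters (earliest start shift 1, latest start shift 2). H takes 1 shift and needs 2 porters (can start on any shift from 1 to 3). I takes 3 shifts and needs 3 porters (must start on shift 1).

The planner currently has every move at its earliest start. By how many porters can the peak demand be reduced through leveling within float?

3

Early-start peak: s1:11  s2:8  s3:3 ⇒ 11.
Leveled (F@1, G@2, H@1, I@1): s1:6  s2:8  s3:8 ⇒ 8.
Reduction 11 − 8 = 3.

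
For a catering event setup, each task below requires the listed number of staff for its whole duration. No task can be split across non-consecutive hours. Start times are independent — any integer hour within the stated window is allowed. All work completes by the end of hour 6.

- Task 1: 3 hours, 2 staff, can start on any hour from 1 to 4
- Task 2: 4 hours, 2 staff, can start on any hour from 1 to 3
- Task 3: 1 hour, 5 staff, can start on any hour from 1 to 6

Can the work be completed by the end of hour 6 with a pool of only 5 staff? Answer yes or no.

yes

Schedule Task 1@1, Task 2@1, Task 3@5: h1:4  h2:4  h3:4  h4:2  h5:5  h6:0 — peak 5 ≤ 5.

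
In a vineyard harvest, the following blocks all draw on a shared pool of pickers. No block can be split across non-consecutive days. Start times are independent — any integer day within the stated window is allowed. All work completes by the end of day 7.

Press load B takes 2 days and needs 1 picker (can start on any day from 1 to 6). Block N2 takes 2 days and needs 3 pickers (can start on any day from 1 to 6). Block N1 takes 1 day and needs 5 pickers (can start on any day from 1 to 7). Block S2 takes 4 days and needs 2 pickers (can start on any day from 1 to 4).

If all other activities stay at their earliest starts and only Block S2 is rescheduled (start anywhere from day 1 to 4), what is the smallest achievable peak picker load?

Block S2@1: d1:11  d2:6  d3:2  d4:2  d5:0  d6:0  d7:0 → peak 11
Block S2@2: d1:9  d2:6  d3:2  d4:2  d5:2  d6:0  d7:0 → peak 9
Block S2@3: d1:9  d2:4  d3:2  d4:2  d5:2  d6:2  d7:0 → peak 9
Block S2@4: d1:9  d2:4  d3:0  d4:2  d5:2  d6:2  d7:2 → peak 9
Best is Block S2@2, peak 9.

9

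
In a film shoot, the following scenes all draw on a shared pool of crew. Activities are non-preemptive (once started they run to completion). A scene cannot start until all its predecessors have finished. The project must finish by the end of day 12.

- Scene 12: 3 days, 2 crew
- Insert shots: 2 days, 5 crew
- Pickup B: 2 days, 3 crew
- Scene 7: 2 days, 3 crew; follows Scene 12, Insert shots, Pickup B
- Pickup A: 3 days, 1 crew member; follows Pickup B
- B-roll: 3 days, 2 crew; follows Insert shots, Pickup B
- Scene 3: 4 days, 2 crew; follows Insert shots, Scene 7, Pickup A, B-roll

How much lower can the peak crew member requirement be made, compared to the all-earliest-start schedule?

4

Early-start peak: d1:10  d2:10  d3:5  d4:6  d5:6  d6:2  d7:2  d8:2  d9:2  d10:0  d11:0  d12:0 ⇒ 10.
Leveled (Scene 12@1, Insert shots@4, Pickup B@1, Scene 7@6, Pickup A@3, B-roll@6, Scene 3@9): d1:5  d2:5  d3:3  d4:6  d5:6  d6:5  d7:5  d8:2  d9:2  d10:2  d11:2  d12:2 ⇒ 6.
Reduction 10 − 6 = 4.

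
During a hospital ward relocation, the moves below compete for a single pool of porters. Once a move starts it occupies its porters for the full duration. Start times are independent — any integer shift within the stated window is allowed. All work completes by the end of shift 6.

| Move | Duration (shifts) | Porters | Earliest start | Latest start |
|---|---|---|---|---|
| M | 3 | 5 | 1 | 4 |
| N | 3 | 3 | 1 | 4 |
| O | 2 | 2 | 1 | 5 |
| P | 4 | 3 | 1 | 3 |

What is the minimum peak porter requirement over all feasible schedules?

Early-start (M@1, N@1, O@1, P@1) gives peak 13: s1:13  s2:13  s3:11  s4:3  s5:0  s6:0.
Shift N→4, P→3.
Schedule M@1, N@4, O@1, P@3: s1:7  s2:7  s3:8  s4:6  s5:6  s6:6 — peak 8.

8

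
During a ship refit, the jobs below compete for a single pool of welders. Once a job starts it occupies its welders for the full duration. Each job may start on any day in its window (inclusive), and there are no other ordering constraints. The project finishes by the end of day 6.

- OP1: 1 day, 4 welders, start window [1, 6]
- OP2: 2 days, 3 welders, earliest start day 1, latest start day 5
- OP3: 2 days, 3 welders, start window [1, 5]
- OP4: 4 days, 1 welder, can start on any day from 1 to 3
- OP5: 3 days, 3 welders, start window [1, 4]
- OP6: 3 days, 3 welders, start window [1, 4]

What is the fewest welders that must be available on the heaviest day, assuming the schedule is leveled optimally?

Early-start (OP1@1, OP2@1, OP3@1, OP4@1, OP5@1, OP6@1) gives peak 17: d1:17  d2:13  d3:7  d4:1  d5:0  d6:0.
Shift OP3→2, OP4→2, OP5→3, OP6→4.
Schedule OP1@1, OP2@1, OP3@2, OP4@2, OP5@3, OP6@4: d1:7  d2:7  d3:7  d4:7  d5:7  d6:3 — peak 7.
Total welder-days = 38 over 6 days ⇒ peak ≥ ⌈38/6⌉ = 7, so 7 is optimal.

7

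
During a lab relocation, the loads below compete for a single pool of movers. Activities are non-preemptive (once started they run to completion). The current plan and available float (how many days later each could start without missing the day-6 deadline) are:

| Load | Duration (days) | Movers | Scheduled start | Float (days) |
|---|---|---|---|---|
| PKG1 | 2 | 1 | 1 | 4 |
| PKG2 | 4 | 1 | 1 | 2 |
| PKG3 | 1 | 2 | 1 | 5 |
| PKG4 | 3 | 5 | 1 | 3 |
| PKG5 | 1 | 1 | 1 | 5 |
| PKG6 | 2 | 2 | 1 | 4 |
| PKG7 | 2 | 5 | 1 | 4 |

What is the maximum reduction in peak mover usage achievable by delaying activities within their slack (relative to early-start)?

Early-start peak: d1:17  d2:14  d3:6  d4:1  d5:0  d6:0 ⇒ 17.
Leveled (PKG1@1, PKG2@1, PKG3@1, PKG4@2, PKG5@1, PKG6@5, PKG7@5): d1:5  d2:7  d3:6  d4:6  d5:7  d6:7 ⇒ 7.
Reduction 17 − 7 = 10.

10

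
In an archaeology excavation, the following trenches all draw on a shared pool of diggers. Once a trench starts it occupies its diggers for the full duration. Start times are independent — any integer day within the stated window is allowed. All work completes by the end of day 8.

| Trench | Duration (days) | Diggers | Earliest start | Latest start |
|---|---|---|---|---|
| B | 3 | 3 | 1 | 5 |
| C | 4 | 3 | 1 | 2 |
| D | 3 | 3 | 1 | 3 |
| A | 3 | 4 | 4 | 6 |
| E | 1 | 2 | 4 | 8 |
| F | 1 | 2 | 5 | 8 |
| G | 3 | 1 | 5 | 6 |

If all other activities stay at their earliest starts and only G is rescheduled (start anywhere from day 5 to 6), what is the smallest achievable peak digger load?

G@5: d1:9  d2:9  d3:9  d4:9  d5:7  d6:5  d7:1  d8:0 → peak 9
G@6: d1:9  d2:9  d3:9  d4:9  d5:6  d6:5  d7:1  d8:1 → peak 9
Best is G@5, peak 9.

9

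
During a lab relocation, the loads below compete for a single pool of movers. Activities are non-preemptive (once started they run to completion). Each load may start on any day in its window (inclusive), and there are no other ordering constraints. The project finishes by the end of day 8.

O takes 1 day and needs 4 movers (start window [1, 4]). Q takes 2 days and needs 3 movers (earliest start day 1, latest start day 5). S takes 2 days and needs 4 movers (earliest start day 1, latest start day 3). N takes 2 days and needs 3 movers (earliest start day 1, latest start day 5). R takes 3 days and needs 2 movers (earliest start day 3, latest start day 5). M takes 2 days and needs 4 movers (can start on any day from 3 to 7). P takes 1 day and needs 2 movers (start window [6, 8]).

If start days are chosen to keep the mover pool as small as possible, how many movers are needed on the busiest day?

Early-start (O@1, Q@1, S@1, N@1, R@3, M@3, P@6) gives peak 14: d1:14  d2:10  d3:6  d4:6  d5:2  d6:2  d7:0  d8:0.
Shift S→2, N→3, R→4, M→5, P→7.
Schedule O@1, Q@1, S@2, N@3, R@4, M@5, P@7: d1:7  d2:7  d3:7  d4:5  d5:6  d6:6  d7:2  d8:0 — peak 7.

7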